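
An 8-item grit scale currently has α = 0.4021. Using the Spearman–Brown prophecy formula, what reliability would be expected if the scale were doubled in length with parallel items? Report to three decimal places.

Length factor m = 2
α' = m·α / (1 + (m−1)·α)
   = 2 × 0.4021 / (1 + (2 − 1) × 0.4021)
   = 0.8042 / 1.4021 = 0.574

predicted reliability = 0.574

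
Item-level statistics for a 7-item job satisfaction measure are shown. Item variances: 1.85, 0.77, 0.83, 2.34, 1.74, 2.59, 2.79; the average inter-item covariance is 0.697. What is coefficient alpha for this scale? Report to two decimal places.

α = 0.81

Σσ²ᵢ = 1.85 + 0.77 + 0.83 + 2.34 + 1.74 + 2.59 + 2.79 = 12.91
Sum of the 21 distinct covariances = 21 × 0.697 = 14.637
σ²_T = Σσ²ᵢ + 2·Σcov = 12.91 + 2 × 14.637 = 42.184
α = (7/6)·(1 − 12.91/42.184) = 0.81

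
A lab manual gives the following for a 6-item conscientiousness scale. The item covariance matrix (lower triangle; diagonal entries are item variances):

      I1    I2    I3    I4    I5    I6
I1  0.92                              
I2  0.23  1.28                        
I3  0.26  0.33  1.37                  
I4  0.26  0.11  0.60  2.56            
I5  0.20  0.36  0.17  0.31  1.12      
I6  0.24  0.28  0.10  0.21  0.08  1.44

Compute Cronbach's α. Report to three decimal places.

Cronbach's α = 0.555

ΣVar(i) = 0.92 + 1.28 + 1.37 + 2.56 + 1.12 + 1.44 = 8.69
Σ_{i<j} σ_ij = 3.74
total variance = 8.69 + 2 × 3.74 = 16.17
α = (k/(k−1))·(1 − ΣVar(i)/total variance) = (6/5)·(1 − 8.69/16.17) = 0.555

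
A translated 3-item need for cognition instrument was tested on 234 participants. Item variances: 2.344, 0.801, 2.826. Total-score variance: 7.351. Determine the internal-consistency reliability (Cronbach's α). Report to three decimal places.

sum of item variances = 2.344 + 0.801 + 2.826 = 5.971
α = (k/(k−1))·(1 − sum of item variances/total variance) = (3/2)·(1 − 5.971/7.351) = 0.282

α = 0.282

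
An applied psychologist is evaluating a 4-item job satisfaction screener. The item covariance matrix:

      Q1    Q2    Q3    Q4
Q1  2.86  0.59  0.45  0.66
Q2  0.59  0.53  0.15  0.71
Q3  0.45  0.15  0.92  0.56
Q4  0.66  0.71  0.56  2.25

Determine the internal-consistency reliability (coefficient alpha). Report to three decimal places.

coefficient alpha = 0.650

sum of item variances = 2.86 + 0.53 + 0.92 + 2.25 = 6.56
Σ_{i<j} σ_ij = 3.12
total variance = 6.56 + 2 × 3.12 = 12.80
α = (k/(k−1))·(1 − sum of item variances/total variance) = (4/3)·(1 − 6.56/12.80) = 0.650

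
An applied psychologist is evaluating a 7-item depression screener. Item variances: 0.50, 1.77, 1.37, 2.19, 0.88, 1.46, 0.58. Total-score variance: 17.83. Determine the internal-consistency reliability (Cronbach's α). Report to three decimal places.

Cronbach's α = 0.594

Σσ²ᵢ = 0.50 + 1.77 + 1.37 + 2.19 + 0.88 + 1.46 + 0.58 = 8.75
α = (k/(k−1))·(1 − Σσ²ᵢ/σ²_total) = (7/6)·(1 − 8.75/17.83) = 0.594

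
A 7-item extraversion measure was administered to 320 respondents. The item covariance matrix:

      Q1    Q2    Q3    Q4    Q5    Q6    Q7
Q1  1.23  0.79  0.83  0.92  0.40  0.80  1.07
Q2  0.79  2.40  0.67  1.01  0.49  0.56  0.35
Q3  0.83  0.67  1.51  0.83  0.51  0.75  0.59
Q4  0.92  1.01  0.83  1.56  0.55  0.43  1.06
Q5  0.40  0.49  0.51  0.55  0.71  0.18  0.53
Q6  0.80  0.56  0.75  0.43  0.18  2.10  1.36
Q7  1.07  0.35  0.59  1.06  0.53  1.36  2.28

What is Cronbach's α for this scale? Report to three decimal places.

Σσᵢ² = 1.23 + 2.40 + 1.51 + 1.56 + 0.71 + 2.10 + 2.28 = 11.79
Sum of off-diagonal covariances = 14.68
σ²_total = 11.79 + 2 × 14.68 = 41.15
α = (k/(k−1))·(1 − Σσᵢ²/σ²_total) = (7/6)·(1 − 11.79/41.15) = 0.832

Cronbach's α = 0.832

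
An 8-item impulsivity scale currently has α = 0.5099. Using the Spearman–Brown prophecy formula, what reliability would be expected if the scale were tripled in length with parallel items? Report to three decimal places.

predicted reliability = 0.757

Length factor m = 3
α' = m·α / (1 + (m−1)·α)
   = 3 × 0.5099 / (1 + (3 − 1) × 0.5099)
   = 1.5297 / 2.0198 = 0.757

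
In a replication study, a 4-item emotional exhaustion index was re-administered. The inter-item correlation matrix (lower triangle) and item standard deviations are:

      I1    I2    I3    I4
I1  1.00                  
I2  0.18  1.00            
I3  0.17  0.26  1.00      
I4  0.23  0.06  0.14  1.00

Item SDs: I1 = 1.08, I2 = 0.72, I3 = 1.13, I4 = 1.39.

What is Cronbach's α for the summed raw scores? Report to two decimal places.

α = 0.43

Σσ²ᵢ = 1.08² + 0.72² + 1.13² + 1.39² = 4.8938
Covariances σ_ij = r_ij · s_i · s_j:
  σ(I1,I2) = 0.18 × 1.08 × 0.72 = 0.1400
  σ(I1,I3) = 0.17 × 1.08 × 1.13 = 0.2075
  σ(I1,I4) = 0.23 × 1.08 × 1.39 = 0.3453
  σ(I2,I3) = 0.26 × 0.72 × 1.13 = 0.2115
  σ(I2,I4) = 0.06 × 0.72 × 1.39 = 0.0600
  σ(I3,I4) = 0.14 × 1.13 × 1.39 = 0.2199
σ²_T = Σσ²ᵢ + 2·Σσ_ij = 4.8938 + 2 × 1.1842 = 7.2622
α = (4/3)·(1 − 4.8938/7.2622) = 0.43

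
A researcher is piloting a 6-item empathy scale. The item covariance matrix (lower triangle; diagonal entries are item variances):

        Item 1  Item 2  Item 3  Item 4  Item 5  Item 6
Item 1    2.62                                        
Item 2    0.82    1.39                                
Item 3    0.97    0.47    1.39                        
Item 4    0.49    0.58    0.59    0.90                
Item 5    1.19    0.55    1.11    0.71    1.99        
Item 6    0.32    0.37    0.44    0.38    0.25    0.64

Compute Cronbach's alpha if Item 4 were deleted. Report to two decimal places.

α = 0.77

Remaining items: Item 1, Item 2, Item 3, Item 5, Item 6 (k = 5).
Σσ²ᵢ = 2.62 + 1.39 + 1.39 + 1.99 + 0.64 = 8.03
σ²_T = 8.03 + 2 × 6.49 = 21.01
α (item deleted) = (5/4)·(1 − 8.03/21.01) = 0.77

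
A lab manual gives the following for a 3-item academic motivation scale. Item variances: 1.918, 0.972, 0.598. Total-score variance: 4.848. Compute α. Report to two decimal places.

α = 0.42

ΣVar(i) = 1.918 + 0.972 + 0.598 = 3.488
α = (k/(k−1))·(1 − ΣVar(i)/Var(T)) = (3/2)·(1 − 3.488/4.848) = 0.42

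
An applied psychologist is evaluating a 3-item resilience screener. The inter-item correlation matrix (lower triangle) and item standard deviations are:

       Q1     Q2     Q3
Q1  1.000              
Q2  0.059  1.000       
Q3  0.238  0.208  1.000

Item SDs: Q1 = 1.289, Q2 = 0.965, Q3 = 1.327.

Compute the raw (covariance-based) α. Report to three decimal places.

Σσ²ᵢ = 1.289² + 0.965² + 1.327² = 4.3537
Covariances σ_ij = r_ij · s_i · s_j:
  σ(Q1,Q2) = 0.059 × 1.289 × 0.965 = 0.0734
  σ(Q1,Q3) = 0.238 × 1.289 × 1.327 = 0.4071
  σ(Q2,Q3) = 0.208 × 0.965 × 1.327 = 0.2664
σ²_T = Σσ²ᵢ + 2·Σσ_ij = 4.3537 + 2 × 0.7469 = 5.8475
α = (3/2)·(1 − 4.3537/5.8475) = 0.383

α = 0.383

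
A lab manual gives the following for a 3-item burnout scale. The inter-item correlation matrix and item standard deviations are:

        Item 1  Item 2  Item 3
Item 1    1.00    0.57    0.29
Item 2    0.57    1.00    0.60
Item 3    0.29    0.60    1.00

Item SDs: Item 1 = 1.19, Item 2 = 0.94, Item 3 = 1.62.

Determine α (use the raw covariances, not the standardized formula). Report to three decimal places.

α = 0.692

Σσ²ᵢ = 1.19² + 0.94² + 1.62² = 4.9241
Covariances σ_ij = r_ij · s_i · s_j:
  σ(Item 1,Item 2) = 0.57 × 1.19 × 0.94 = 0.6376
  σ(Item 1,Item 3) = 0.29 × 1.19 × 1.62 = 0.5591
  σ(Item 2,Item 3) = 0.60 × 0.94 × 1.62 = 0.9137
σ²_T = Σσ²ᵢ + 2·Σσ_ij = 4.9241 + 2 × 2.1104 = 9.1449
α = (3/2)·(1 − 4.9241/9.1449) = 0.692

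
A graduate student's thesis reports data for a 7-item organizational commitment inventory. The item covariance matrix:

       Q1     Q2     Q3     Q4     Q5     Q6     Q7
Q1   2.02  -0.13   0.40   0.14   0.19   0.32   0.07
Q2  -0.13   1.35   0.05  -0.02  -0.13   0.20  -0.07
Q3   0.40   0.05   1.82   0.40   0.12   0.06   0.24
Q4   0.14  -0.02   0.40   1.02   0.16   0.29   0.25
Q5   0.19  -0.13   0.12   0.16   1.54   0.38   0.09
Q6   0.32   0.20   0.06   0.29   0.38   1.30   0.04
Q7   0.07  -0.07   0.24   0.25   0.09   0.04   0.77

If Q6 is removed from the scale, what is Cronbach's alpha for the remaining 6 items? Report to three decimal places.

α = 0.351

Remaining items: Q1, Q2, Q3, Q4, Q5, Q7 (k = 6).
sum of item variances = 2.02 + 1.35 + 1.82 + 1.02 + 1.54 + 0.77 = 8.52
Var(T) = 8.52 + 2 × 1.76 = 12.04
α (item deleted) = (6/5)·(1 − 8.52/12.04) = 0.351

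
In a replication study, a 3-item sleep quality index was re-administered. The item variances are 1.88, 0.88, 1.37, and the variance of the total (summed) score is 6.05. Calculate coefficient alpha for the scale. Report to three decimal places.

coefficient alpha = 0.476

ΣVar(i) = 1.88 + 0.88 + 1.37 = 4.13
α = (k/(k−1))·(1 − ΣVar(i)/σ²_total) = (3/2)·(1 − 4.13/6.05) = 0.476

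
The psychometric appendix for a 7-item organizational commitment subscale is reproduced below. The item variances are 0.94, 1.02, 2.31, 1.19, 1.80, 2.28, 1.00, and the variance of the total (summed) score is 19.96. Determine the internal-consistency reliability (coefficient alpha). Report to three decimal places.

Σσᵢ² = 0.94 + 1.02 + 2.31 + 1.19 + 1.80 + 2.28 + 1.00 = 10.54
α = (k/(k−1))·(1 − Σσᵢ²/Var(T)) = (7/6)·(1 − 10.54/19.96) = 0.551

α = 0.551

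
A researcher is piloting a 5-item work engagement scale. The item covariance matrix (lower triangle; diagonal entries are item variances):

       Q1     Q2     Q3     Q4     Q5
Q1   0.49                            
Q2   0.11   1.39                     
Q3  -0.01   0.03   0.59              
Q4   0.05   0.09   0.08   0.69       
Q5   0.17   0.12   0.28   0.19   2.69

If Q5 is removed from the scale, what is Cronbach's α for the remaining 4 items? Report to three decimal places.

α = 0.242

Remaining items: Q1, Q2, Q3, Q4 (k = 4).
ΣVar(i) = 0.49 + 1.39 + 0.59 + 0.69 = 3.16
total variance = 3.16 + 2 × 0.35 = 3.86
α (item deleted) = (4/3)·(1 − 3.16/3.86) = 0.242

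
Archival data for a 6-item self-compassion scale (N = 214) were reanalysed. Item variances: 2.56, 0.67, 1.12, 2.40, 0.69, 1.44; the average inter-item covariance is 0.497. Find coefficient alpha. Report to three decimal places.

Σσ²ᵢ = 2.56 + 0.67 + 1.12 + 2.40 + 0.69 + 1.44 = 8.88
Sum of the 15 distinct covariances = 15 × 0.497 = 7.455
Var(T) = Σσ²ᵢ + 2·Σcov = 8.88 + 2 × 7.455 = 23.790
α = (6/5)·(1 − 8.88/23.790) = 0.752

α = 0.752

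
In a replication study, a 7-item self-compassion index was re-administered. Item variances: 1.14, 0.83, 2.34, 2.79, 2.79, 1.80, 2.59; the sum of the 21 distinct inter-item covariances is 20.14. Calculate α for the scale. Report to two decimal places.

ΣVar(i) = 1.14 + 0.83 + 2.34 + 2.79 + 2.79 + 1.80 + 2.59 = 14.28
Sum of distinct covariances = 20.14
σ²_total = ΣVar(i) + 2·Σcov = 14.28 + 2 × 20.14 = 54.56
α = (7/6)·(1 − 14.28/54.56) = 0.86

α = 0.86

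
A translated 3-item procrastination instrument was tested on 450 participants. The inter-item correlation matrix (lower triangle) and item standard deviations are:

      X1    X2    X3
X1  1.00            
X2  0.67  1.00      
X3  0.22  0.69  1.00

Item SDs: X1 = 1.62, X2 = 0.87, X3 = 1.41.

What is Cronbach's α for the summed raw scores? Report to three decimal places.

α = 0.691

Σσ²ᵢ = 1.62² + 0.87² + 1.41² = 5.3694
Covariances σ_ij = r_ij · s_i · s_j:
  σ(X1,X2) = 0.67 × 1.62 × 0.87 = 0.9443
  σ(X1,X3) = 0.22 × 1.62 × 1.41 = 0.5025
  σ(X2,X3) = 0.69 × 0.87 × 1.41 = 0.8464
σ²_T = Σσ²ᵢ + 2·Σσ_ij = 5.3694 + 2 × 2.2932 = 9.9558
α = (3/2)·(1 − 5.3694/9.9558) = 0.691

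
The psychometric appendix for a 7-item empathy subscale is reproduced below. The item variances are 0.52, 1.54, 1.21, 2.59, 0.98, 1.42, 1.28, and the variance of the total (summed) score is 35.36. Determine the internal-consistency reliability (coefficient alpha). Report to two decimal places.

coefficient alpha = 0.85

ΣVar(i) = 0.52 + 1.54 + 1.21 + 2.59 + 0.98 + 1.42 + 1.28 = 9.54
α = (k/(k−1))·(1 − ΣVar(i)/σ²_T) = (7/6)·(1 − 9.54/35.36) = 0.85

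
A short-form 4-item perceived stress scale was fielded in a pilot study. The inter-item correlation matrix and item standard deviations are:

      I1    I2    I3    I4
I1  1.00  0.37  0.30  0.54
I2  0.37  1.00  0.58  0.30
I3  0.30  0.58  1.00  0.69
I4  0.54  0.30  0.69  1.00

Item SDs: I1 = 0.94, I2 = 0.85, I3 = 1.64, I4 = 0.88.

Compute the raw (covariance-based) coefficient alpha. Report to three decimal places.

α = 0.747

Σσ²ᵢ = 0.94² + 0.85² + 1.64² + 0.88² = 5.0701
Covariances σ_ij = r_ij · s_i · s_j:
  σ(I1,I2) = 0.37 × 0.94 × 0.85 = 0.2956
  σ(I1,I3) = 0.30 × 0.94 × 1.64 = 0.4625
  σ(I1,I4) = 0.54 × 0.94 × 0.88 = 0.4467
  σ(I2,I3) = 0.58 × 0.85 × 1.64 = 0.8085
  σ(I2,I4) = 0.30 × 0.85 × 0.88 = 0.2244
  σ(I3,I4) = 0.69 × 1.64 × 0.88 = 0.9958
σ²_T = Σσ²ᵢ + 2·Σσ_ij = 5.0701 + 2 × 3.2335 = 11.5371
α = (4/3)·(1 − 5.0701/11.5371) = 0.747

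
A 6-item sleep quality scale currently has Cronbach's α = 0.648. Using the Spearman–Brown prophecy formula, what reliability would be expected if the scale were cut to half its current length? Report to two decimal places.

predicted reliability = 0.48

Length factor m = 1/2
α' = m·α / (1 − (1−m)·α)
   = 1/2 × 0.648 / (1 − (1 − 1/2) × 0.648)
   = 0.3240 / 0.6760 = 0.48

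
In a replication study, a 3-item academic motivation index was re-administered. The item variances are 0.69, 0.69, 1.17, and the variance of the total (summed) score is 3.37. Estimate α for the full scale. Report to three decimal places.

α = 0.365

Σσ²ᵢ = 0.69 + 0.69 + 1.17 = 2.55
α = (k/(k−1))·(1 − Σσ²ᵢ/σ²_T) = (3/2)·(1 − 2.55/3.37) = 0.365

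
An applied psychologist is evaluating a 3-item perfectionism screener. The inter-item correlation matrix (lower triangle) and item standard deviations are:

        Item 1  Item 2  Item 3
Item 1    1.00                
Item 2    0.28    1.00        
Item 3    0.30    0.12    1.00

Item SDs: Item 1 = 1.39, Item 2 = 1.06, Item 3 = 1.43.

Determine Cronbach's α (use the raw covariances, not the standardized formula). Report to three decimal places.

Cronbach's α = 0.477

Σσ²ᵢ = 1.39² + 1.06² + 1.43² = 5.1006
Covariances σ_ij = r_ij · s_i · s_j:
  σ(Item 1,Item 2) = 0.28 × 1.39 × 1.06 = 0.4126
  σ(Item 1,Item 3) = 0.30 × 1.39 × 1.43 = 0.5963
  σ(Item 2,Item 3) = 0.12 × 1.06 × 1.43 = 0.1819
σ²_T = Σσ²ᵢ + 2·Σσ_ij = 5.1006 + 2 × 1.1908 = 7.4822
α = (3/2)·(1 − 5.1006/7.4822) = 0.477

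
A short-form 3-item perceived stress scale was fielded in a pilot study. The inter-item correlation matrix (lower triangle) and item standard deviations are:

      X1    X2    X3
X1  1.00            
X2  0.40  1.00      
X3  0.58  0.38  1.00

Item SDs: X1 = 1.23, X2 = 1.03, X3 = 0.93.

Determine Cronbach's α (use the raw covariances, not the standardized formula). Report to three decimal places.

Σσ²ᵢ = 1.23² + 1.03² + 0.93² = 3.4387
Covariances σ_ij = r_ij · s_i · s_j:
  σ(X1,X2) = 0.40 × 1.23 × 1.03 = 0.5068
  σ(X1,X3) = 0.58 × 1.23 × 0.93 = 0.6635
  σ(X2,X3) = 0.38 × 1.03 × 0.93 = 0.3640
σ²_T = Σσ²ᵢ + 2·Σσ_ij = 3.4387 + 2 × 1.5343 = 6.5073
α = (3/2)·(1 − 3.4387/6.5073) = 0.707

Cronbach's α = 0.707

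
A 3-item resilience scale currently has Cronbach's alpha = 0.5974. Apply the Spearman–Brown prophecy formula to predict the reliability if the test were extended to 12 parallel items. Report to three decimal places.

predicted reliability = 0.856

Length factor m = 12/3 = 4.0000
α' = m·α / (1 + (m−1)·α)
   = 12/3 × 0.5974 / (1 + (12/3 − 1) × 0.5974)
   = 2.3896 / 2.7922 = 0.856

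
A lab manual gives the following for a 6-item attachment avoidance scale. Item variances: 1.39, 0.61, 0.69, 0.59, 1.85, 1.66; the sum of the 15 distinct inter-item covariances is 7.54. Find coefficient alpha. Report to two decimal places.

α = 0.83

sum of item variances = 1.39 + 0.61 + 0.69 + 0.59 + 1.85 + 1.66 = 6.79
Sum of distinct covariances = 7.54
total variance = sum of item variances + 2·Σcov = 6.79 + 2 × 7.54 = 21.87
α = (6/5)·(1 − 6.79/21.87) = 0.83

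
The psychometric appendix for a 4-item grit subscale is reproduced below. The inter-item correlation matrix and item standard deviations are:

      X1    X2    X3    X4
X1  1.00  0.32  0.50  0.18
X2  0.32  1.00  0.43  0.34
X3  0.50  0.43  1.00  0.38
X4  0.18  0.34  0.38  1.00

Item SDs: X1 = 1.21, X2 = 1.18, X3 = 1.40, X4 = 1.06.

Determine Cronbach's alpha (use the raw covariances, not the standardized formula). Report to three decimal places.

Σσ²ᵢ = 1.21² + 1.18² + 1.40² + 1.06² = 5.9401
Covariances σ_ij = r_ij · s_i · s_j:
  σ(X1,X2) = 0.32 × 1.21 × 1.18 = 0.4569
  σ(X1,X3) = 0.50 × 1.21 × 1.40 = 0.8470
  σ(X1,X4) = 0.18 × 1.21 × 1.06 = 0.2309
  σ(X2,X3) = 0.43 × 1.18 × 1.40 = 0.7104
  σ(X2,X4) = 0.34 × 1.18 × 1.06 = 0.4253
  σ(X3,X4) = 0.38 × 1.40 × 1.06 = 0.5639
σ²_T = Σσ²ᵢ + 2·Σσ_ij = 5.9401 + 2 × 3.2344 = 12.4089
α = (4/3)·(1 − 5.9401/12.4089) = 0.695

Cronbach's alpha = 0.695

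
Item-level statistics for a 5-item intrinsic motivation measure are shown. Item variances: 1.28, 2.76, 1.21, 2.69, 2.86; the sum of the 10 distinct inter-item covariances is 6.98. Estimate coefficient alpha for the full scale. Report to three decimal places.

α = 0.705

Σσ²ᵢ = 1.28 + 2.76 + 1.21 + 2.69 + 2.86 = 10.80
Sum of distinct covariances = 6.98
σ²_total = Σσ²ᵢ + 2·Σcov = 10.80 + 2 × 6.98 = 24.76
α = (5/4)·(1 − 10.80/24.76) = 0.705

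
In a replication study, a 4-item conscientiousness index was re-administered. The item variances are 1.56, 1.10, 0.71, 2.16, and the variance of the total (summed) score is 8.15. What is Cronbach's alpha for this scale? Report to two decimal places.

Cronbach's alpha = 0.43

ΣVar(i) = 1.56 + 1.10 + 0.71 + 2.16 = 5.53
α = (k/(k−1))·(1 − ΣVar(i)/σ²_total) = (4/3)·(1 − 5.53/8.15) = 0.43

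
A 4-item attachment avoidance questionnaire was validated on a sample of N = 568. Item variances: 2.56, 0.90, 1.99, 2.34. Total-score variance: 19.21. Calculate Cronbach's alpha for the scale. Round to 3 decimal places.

ΣVar(i) = 2.56 + 0.90 + 1.99 + 2.34 = 7.79
α = (k/(k−1))·(1 − ΣVar(i)/Var(T)) = (4/3)·(1 − 7.79/19.21) = 0.793

α = 0.793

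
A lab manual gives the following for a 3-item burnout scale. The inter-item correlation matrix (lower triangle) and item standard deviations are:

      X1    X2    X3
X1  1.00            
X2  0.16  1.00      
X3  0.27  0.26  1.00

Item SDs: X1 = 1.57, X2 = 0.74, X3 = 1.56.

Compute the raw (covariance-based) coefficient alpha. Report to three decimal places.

Σσ²ᵢ = 1.57² + 0.74² + 1.56² = 5.4461
Covariances σ_ij = r_ij · s_i · s_j:
  σ(X1,X2) = 0.16 × 1.57 × 0.74 = 0.1859
  σ(X1,X3) = 0.27 × 1.57 × 1.56 = 0.6613
  σ(X2,X3) = 0.26 × 0.74 × 1.56 = 0.3001
σ²_T = Σσ²ᵢ + 2·Σσ_ij = 5.4461 + 2 × 1.1473 = 7.7407
α = (3/2)·(1 − 5.4461/7.7407) = 0.445

α = 0.445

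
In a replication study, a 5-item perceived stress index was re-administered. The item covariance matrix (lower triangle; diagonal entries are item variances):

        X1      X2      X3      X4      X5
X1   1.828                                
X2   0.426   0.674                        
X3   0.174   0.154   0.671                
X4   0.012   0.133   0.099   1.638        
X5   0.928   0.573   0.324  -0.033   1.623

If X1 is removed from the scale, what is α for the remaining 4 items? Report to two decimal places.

Remaining items: X2, X3, X4, X5 (k = 4).
ΣVar(i) = 0.674 + 0.671 + 1.638 + 1.623 = 4.606
σ²_T = 4.606 + 2 × 1.250 = 7.106
α (item deleted) = (4/3)·(1 − 4.606/7.106) = 0.47

α = 0.47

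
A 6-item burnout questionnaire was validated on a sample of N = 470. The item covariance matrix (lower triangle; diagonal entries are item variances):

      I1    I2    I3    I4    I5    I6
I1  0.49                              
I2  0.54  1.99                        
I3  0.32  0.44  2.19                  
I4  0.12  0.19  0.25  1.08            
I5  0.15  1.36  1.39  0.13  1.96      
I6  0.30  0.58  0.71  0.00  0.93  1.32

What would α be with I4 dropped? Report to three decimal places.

α = 0.785

Remaining items: I1, I2, I3, I5, I6 (k = 5).
Σσ²ᵢ = 0.49 + 1.99 + 2.19 + 1.96 + 1.32 = 7.95
Var(T) = 7.95 + 2 × 6.72 = 21.39
α (item deleted) = (5/4)·(1 − 7.95/21.39) = 0.785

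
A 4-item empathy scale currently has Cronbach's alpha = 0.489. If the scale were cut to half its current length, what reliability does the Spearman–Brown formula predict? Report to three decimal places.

Length factor m = 1/2
α' = m·α / (1 − (1−m)·α)
   = 1/2 × 0.489 / (1 − (1 − 1/2) × 0.489)
   = 0.2445 / 0.7555 = 0.324

predicted reliability = 0.324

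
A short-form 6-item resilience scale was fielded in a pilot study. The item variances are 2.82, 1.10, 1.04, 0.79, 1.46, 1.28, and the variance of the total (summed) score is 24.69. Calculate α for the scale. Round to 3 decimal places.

Σσᵢ² = 2.82 + 1.10 + 1.04 + 0.79 + 1.46 + 1.28 = 8.49
α = (k/(k−1))·(1 − Σσᵢ²/Var(T)) = (6/5)·(1 − 8.49/24.69) = 0.787

α = 0.787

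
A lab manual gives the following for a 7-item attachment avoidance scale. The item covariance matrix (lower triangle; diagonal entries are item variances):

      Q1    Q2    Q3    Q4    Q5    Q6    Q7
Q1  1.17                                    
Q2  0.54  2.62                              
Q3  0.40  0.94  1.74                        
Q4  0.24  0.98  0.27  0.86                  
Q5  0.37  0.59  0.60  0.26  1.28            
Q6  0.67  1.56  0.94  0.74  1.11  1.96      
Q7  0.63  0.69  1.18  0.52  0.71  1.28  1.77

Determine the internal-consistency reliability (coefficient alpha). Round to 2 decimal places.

α = 0.85

Σσ²ᵢ = 1.17 + 2.62 + 1.74 + 0.86 + 1.28 + 1.96 + 1.77 = 11.40
Sum of off-diagonal covariances = 15.22
total variance = 11.40 + 2 × 15.22 = 41.84
α = (k/(k−1))·(1 − Σσ²ᵢ/total variance) = (7/6)·(1 − 11.40/41.84) = 0.85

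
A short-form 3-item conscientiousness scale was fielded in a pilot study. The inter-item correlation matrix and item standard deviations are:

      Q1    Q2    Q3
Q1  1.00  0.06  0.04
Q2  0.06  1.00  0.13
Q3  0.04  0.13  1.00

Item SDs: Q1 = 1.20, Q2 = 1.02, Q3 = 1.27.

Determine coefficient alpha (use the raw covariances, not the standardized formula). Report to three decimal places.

Σσ²ᵢ = 1.20² + 1.02² + 1.27² = 4.0933
Covariances σ_ij = r_ij · s_i · s_j:
  σ(Q1,Q2) = 0.06 × 1.20 × 1.02 = 0.0734
  σ(Q1,Q3) = 0.04 × 1.20 × 1.27 = 0.0610
  σ(Q2,Q3) = 0.13 × 1.02 × 1.27 = 0.1684
σ²_T = Σσ²ᵢ + 2·Σσ_ij = 4.0933 + 2 × 0.3028 = 4.6989
α = (3/2)·(1 − 4.0933/4.6989) = 0.193

coefficient alpha = 0.193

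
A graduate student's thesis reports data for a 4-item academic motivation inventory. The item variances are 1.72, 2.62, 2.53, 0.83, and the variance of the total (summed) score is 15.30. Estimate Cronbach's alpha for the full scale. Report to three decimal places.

Σσ²ᵢ = 1.72 + 2.62 + 2.53 + 0.83 = 7.70
α = (k/(k−1))·(1 − Σσ²ᵢ/σ²_total) = (4/3)·(1 − 7.70/15.30) = 0.662

α = 0.662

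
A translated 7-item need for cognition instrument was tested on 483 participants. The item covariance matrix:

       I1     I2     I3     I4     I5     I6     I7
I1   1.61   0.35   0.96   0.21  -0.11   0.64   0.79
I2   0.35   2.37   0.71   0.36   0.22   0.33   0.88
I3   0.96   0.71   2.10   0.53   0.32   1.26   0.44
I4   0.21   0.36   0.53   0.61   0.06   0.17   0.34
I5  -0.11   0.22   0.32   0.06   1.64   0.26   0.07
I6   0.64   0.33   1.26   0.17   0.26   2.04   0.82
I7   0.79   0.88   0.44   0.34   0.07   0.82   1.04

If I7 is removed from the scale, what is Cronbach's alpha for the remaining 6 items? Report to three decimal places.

Remaining items: I1, I2, I3, I4, I5, I6 (k = 6).
Σσ²ᵢ = 1.61 + 2.37 + 2.10 + 0.61 + 1.64 + 2.04 = 10.37
Var(T) = 10.37 + 2 × 6.27 = 22.91
α (item deleted) = (6/5)·(1 − 10.37/22.91) = 0.657

Cronbach's alpha = 0.657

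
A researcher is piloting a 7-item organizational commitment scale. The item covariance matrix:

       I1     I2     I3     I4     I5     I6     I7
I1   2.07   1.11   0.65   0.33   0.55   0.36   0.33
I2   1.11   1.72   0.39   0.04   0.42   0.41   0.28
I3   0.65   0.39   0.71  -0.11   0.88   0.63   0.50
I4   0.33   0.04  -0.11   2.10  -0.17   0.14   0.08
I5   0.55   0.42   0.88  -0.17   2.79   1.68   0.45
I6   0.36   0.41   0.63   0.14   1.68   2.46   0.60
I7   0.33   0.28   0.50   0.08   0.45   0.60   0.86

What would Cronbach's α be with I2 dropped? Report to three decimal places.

α = 0.668

Remaining items: I1, I3, I4, I5, I6, I7 (k = 6).
ΣVar(i) = 2.07 + 0.71 + 2.10 + 2.79 + 2.46 + 0.86 = 10.99
σ²_total = 10.99 + 2 × 6.90 = 24.79
α (item deleted) = (6/5)·(1 − 10.99/24.79) = 0.668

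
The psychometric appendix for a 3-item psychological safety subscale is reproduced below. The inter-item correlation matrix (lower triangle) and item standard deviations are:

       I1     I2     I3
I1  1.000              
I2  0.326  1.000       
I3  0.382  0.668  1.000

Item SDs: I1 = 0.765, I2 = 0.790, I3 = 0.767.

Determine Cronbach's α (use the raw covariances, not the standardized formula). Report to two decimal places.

Σσ²ᵢ = 0.765² + 0.790² + 0.767² = 1.7976
Covariances σ_ij = r_ij · s_i · s_j:
  σ(I1,I2) = 0.326 × 0.765 × 0.790 = 0.1970
  σ(I1,I3) = 0.382 × 0.765 × 0.767 = 0.2241
  σ(I2,I3) = 0.668 × 0.790 × 0.767 = 0.4048
σ²_T = Σσ²ᵢ + 2·Σσ_ij = 1.7976 + 2 × 0.8259 = 3.4494
α = (3/2)·(1 − 1.7976/3.4494) = 0.72

Cronbach's α = 0.72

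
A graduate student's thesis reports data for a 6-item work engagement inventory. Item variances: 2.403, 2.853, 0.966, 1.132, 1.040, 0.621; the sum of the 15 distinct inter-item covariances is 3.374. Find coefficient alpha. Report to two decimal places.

coefficient alpha = 0.51

ΣVar(i) = 2.403 + 2.853 + 0.966 + 1.132 + 1.040 + 0.621 = 9.015
Sum of distinct covariances = 3.374
Var(T) = ΣVar(i) + 2·Σcov = 9.015 + 2 × 3.374 = 15.763
α = (6/5)·(1 − 9.015/15.763) = 0.51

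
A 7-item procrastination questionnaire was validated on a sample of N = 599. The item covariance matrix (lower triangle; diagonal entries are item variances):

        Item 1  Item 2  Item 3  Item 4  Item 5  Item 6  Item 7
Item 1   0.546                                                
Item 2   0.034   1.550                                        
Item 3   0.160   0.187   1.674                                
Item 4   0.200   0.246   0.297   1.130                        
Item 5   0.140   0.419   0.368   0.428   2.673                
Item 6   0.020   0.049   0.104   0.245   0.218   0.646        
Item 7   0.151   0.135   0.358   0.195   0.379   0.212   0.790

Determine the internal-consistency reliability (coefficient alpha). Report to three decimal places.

Σσᵢ² = 0.546 + 1.550 + 1.674 + 1.130 + 2.673 + 0.646 + 0.790 = 9.009
Σ_{i<j} σ_ij = 4.545
Var(T) = 9.009 + 2 × 4.545 = 18.099
α = (k/(k−1))·(1 − Σσᵢ²/Var(T)) = (7/6)·(1 − 9.009/18.099) = 0.586

coefficient alpha = 0.586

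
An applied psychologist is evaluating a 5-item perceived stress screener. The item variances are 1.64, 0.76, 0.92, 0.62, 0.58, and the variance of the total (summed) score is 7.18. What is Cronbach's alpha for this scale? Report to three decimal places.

sum of item variances = 1.64 + 0.76 + 0.92 + 0.62 + 0.58 = 4.52
α = (k/(k−1))·(1 − sum of item variances/σ²_T) = (5/4)·(1 − 4.52/7.18) = 0.463

Cronbach's alpha = 0.463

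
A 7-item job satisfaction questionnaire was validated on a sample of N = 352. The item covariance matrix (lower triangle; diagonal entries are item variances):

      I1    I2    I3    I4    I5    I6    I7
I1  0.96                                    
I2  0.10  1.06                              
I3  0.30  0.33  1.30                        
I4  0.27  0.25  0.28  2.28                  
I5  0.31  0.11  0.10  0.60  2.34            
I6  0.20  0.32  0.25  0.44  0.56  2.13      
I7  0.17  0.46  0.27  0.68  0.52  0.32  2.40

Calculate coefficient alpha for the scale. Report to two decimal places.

coefficient alpha = 0.61

Σσ²ᵢ = 0.96 + 1.06 + 1.30 + 2.28 + 2.34 + 2.13 + 2.40 = 12.47
Sum of off-diagonal covariances = 6.84
Var(T) = 12.47 + 2 × 6.84 = 26.15
α = (k/(k−1))·(1 − Σσ²ᵢ/Var(T)) = (7/6)·(1 − 12.47/26.15) = 0.61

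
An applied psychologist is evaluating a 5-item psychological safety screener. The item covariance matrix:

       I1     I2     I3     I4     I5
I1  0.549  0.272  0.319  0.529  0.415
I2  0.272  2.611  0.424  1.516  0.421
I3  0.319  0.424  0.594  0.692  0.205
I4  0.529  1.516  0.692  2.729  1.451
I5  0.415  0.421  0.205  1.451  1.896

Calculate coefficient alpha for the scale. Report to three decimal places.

α = 0.748

ΣVar(i) = 0.549 + 2.611 + 0.594 + 2.729 + 1.896 = 8.379
Σ_{i<j} σ_ij = 6.244
σ²_total = 8.379 + 2 × 6.244 = 20.867
α = (k/(k−1))·(1 − ΣVar(i)/σ²_total) = (5/4)·(1 − 8.379/20.867) = 0.748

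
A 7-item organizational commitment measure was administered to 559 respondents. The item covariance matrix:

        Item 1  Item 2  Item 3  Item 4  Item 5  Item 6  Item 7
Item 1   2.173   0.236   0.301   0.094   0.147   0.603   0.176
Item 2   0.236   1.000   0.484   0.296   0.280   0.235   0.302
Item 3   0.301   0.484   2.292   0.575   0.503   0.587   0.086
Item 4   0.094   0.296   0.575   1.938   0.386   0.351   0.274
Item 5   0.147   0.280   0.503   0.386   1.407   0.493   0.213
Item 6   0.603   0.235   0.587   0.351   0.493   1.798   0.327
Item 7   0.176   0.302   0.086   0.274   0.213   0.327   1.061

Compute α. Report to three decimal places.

sum of item variances = 2.173 + 1.000 + 2.292 + 1.938 + 1.407 + 1.798 + 1.061 = 11.669
Σ_{i<j} σ_ij = 6.949
Var(T) = 11.669 + 2 × 6.949 = 25.567
α = (k/(k−1))·(1 − sum of item variances/Var(T)) = (7/6)·(1 − 11.669/25.567) = 0.634

α = 0.634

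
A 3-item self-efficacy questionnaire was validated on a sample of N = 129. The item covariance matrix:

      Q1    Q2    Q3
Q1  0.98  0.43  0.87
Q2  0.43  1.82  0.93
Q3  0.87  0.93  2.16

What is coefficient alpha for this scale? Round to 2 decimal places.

ΣVar(i) = 0.98 + 1.82 + 2.16 = 4.96
Σ_{i<j} σ_ij = 2.23
σ²_total = 4.96 + 2 × 2.23 = 9.42
α = (k/(k−1))·(1 − ΣVar(i)/σ²_total) = (3/2)·(1 − 4.96/9.42) = 0.71

coefficient alpha = 0.71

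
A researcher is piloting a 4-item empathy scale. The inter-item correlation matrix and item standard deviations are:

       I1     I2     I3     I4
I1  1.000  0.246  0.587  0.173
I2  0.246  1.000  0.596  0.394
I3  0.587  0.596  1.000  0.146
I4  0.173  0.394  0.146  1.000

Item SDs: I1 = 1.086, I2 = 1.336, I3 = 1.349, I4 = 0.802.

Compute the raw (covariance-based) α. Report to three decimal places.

Σσ²ᵢ = 1.086² + 1.336² + 1.349² + 0.802² = 5.4273
Covariances σ_ij = r_ij · s_i · s_j:
  σ(I1,I2) = 0.246 × 1.086 × 1.336 = 0.3569
  σ(I1,I3) = 0.587 × 1.086 × 1.349 = 0.8600
  σ(I1,I4) = 0.173 × 1.086 × 0.802 = 0.1507
  σ(I2,I3) = 0.596 × 1.336 × 1.349 = 1.0741
  σ(I2,I4) = 0.394 × 1.336 × 0.802 = 0.4222
  σ(I3,I4) = 0.146 × 1.349 × 0.802 = 0.1580
σ²_T = Σσ²ᵢ + 2·Σσ_ij = 5.4273 + 2 × 3.0219 = 11.4711
α = (4/3)·(1 − 5.4273/11.4711) = 0.702

α = 0.702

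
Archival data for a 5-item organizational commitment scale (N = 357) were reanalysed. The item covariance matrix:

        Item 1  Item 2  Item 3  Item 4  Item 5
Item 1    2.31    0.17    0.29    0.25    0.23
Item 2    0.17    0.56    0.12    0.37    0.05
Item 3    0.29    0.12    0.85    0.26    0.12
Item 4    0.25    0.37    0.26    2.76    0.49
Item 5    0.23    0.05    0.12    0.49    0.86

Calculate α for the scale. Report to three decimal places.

sum of item variances = 2.31 + 0.56 + 0.85 + 2.76 + 0.86 = 7.34
Σ_{i<j} σ_ij = 2.35
σ²_total = 7.34 + 2 × 2.35 = 12.04
α = (k/(k−1))·(1 − sum of item variances/σ²_total) = (5/4)·(1 − 7.34/12.04) = 0.488

α = 0.488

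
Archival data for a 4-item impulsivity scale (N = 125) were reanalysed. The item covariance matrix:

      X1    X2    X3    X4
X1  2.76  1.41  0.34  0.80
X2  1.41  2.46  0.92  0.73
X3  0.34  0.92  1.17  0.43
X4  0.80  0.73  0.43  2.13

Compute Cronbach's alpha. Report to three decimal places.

α = 0.694

ΣVar(i) = 2.76 + 2.46 + 1.17 + 2.13 = 8.52
Σ_{i<j} σ_ij = 4.63
Var(T) = 8.52 + 2 × 4.63 = 17.78
α = (k/(k−1))·(1 − ΣVar(i)/Var(T)) = (4/3)·(1 − 8.52/17.78) = 0.694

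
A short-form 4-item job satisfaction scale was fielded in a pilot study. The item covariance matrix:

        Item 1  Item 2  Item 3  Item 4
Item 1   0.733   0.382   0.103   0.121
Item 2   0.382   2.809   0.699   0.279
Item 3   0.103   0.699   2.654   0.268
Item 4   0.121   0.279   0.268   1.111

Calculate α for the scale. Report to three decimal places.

α = 0.449

ΣVar(i) = 0.733 + 2.809 + 2.654 + 1.111 = 7.307
Σ_{i<j} σ_ij = 1.852
σ²_total = 7.307 + 2 × 1.852 = 11.011
α = (k/(k−1))·(1 − ΣVar(i)/σ²_total) = (4/3)·(1 − 7.307/11.011) = 0.449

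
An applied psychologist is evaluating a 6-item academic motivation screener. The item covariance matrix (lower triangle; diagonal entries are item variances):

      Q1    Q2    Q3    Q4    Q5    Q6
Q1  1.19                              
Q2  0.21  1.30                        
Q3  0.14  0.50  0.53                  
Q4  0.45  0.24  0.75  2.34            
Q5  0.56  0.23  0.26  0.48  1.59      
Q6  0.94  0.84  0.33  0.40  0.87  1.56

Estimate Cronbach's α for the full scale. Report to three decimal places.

ΣVar(i) = 1.19 + 1.30 + 0.53 + 2.34 + 1.59 + 1.56 = 8.51
Sum of the distinct covariances = 7.20
σ²_total = 8.51 + 2 × 7.20 = 22.91
α = (k/(k−1))·(1 − ΣVar(i)/σ²_total) = (6/5)·(1 − 8.51/22.91) = 0.754

α = 0.754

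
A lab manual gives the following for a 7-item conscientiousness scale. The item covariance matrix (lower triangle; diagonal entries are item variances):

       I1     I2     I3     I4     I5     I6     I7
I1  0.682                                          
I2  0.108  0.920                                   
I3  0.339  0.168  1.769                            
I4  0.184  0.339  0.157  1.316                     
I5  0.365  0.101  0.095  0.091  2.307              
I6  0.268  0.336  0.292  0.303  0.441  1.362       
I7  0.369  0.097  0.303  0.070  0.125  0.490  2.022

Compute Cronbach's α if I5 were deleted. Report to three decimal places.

Remaining items: I1, I2, I3, I4, I6, I7 (k = 6).
ΣVar(i) = 0.682 + 0.920 + 1.769 + 1.316 + 1.362 + 2.022 = 8.071
Var(T) = 8.071 + 2 × 3.823 = 15.717
α (item deleted) = (6/5)·(1 − 8.071/15.717) = 0.584

α = 0.584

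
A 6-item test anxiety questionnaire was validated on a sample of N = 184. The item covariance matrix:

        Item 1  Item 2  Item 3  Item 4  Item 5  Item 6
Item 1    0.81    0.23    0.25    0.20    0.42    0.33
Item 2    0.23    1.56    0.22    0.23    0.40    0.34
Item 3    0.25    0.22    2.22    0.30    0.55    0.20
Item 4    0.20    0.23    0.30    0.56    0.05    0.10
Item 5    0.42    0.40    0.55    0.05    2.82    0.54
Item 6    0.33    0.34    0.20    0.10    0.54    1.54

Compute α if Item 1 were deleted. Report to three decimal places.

α = 0.503

Remaining items: Item 2, Item 3, Item 4, Item 5, Item 6 (k = 5).
Σσ²ᵢ = 1.56 + 2.22 + 0.56 + 2.82 + 1.54 = 8.70
total variance = 8.70 + 2 × 2.93 = 14.56
α (item deleted) = (5/4)·(1 − 8.70/14.56) = 0.503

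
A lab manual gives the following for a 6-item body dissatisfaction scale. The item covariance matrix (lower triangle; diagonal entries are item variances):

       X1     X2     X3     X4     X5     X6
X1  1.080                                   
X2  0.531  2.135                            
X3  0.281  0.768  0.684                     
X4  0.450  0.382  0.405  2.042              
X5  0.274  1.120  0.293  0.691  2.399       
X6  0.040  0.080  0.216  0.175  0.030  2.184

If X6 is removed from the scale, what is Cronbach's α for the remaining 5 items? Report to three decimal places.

Remaining items: X1, X2, X3, X4, X5 (k = 5).
Σσ²ᵢ = 1.080 + 2.135 + 0.684 + 2.042 + 2.399 = 8.340
σ²_T = 8.340 + 2 × 5.195 = 18.730
α (item deleted) = (5/4)·(1 − 8.340/18.730) = 0.693

Cronbach's α = 0.693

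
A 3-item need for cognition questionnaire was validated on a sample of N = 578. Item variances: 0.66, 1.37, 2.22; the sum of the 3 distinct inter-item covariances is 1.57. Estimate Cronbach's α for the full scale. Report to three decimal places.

Cronbach's α = 0.637

Σσᵢ² = 0.66 + 1.37 + 2.22 = 4.25
Sum of distinct covariances = 1.57
σ²_total = Σσᵢ² + 2·Σcov = 4.25 + 2 × 1.57 = 7.39
α = (3/2)·(1 − 4.25/7.39) = 0.637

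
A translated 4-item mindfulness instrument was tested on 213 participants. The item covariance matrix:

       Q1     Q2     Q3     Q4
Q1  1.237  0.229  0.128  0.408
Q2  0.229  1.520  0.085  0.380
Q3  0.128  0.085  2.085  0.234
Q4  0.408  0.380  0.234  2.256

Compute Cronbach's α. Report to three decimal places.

Cronbach's α = 0.389

Σσᵢ² = 1.237 + 1.520 + 2.085 + 2.256 = 7.098
Sum of the distinct covariances = 1.464
σ²_total = 7.098 + 2 × 1.464 = 10.026
α = (k/(k−1))·(1 − Σσᵢ²/σ²_total) = (4/3)·(1 − 7.098/10.026) = 0.389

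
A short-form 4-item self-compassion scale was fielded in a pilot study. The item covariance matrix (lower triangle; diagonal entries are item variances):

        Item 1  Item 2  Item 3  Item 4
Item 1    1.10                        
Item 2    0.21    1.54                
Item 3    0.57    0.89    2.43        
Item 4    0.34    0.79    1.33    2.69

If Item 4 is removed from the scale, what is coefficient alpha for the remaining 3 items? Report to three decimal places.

α = 0.596

Remaining items: Item 1, Item 2, Item 3 (k = 3).
Σσ²ᵢ = 1.10 + 1.54 + 2.43 = 5.07
Var(T) = 5.07 + 2 × 1.67 = 8.41
α (item deleted) = (3/2)·(1 − 5.07/8.41) = 0.596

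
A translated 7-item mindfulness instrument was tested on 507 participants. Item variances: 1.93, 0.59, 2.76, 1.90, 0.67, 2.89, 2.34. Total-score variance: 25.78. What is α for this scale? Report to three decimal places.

sum of item variances = 1.93 + 0.59 + 2.76 + 1.90 + 0.67 + 2.89 + 2.34 = 13.08
α = (k/(k−1))·(1 − sum of item variances/total variance) = (7/6)·(1 − 13.08/25.78) = 0.575

α = 0.575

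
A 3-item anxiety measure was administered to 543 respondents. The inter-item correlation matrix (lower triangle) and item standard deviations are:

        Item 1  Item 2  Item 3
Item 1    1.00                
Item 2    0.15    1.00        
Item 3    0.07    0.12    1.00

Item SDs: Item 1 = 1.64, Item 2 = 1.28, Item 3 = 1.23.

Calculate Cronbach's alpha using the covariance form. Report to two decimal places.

Σσ²ᵢ = 1.64² + 1.28² + 1.23² = 5.8409
Covariances σ_ij = r_ij · s_i · s_j:
  σ(Item 1,Item 2) = 0.15 × 1.64 × 1.28 = 0.3149
  σ(Item 1,Item 3) = 0.07 × 1.64 × 1.23 = 0.1412
  σ(Item 2,Item 3) = 0.12 × 1.28 × 1.23 = 0.1889
σ²_T = Σσ²ᵢ + 2·Σσ_ij = 5.8409 + 2 × 0.6450 = 7.1309
α = (3/2)·(1 − 5.8409/7.1309) = 0.27

α = 0.27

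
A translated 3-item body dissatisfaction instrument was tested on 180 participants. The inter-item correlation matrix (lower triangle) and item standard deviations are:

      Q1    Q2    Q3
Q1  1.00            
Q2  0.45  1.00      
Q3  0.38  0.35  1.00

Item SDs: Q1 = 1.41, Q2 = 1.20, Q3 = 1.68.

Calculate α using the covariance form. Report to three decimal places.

Σσ²ᵢ = 1.41² + 1.20² + 1.68² = 6.2505
Covariances σ_ij = r_ij · s_i · s_j:
  σ(Q1,Q2) = 0.45 × 1.41 × 1.20 = 0.7614
  σ(Q1,Q3) = 0.38 × 1.41 × 1.68 = 0.9001
  σ(Q2,Q3) = 0.35 × 1.20 × 1.68 = 0.7056
σ²_T = Σσ²ᵢ + 2·Σσ_ij = 6.2505 + 2 × 2.3671 = 10.9847
α = (3/2)·(1 − 6.2505/10.9847) = 0.646

α = 0.646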